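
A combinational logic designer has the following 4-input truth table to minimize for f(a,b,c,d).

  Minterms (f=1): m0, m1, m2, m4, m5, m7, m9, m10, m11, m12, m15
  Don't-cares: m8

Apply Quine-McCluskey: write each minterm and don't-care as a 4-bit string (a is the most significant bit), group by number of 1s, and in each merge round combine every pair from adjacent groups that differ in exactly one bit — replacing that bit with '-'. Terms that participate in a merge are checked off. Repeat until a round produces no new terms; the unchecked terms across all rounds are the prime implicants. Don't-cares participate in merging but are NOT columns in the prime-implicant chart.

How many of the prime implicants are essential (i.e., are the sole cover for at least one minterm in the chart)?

2

size-2^0 implicants → 0000(✓)  0001(✓)  0010(✓)  0100(✓)  0101(✓)  0111(✓)  1000(✓)  1001(✓)  1010(✓)  1011(✓)  1100(✓)  1111(✓)
size-2^1 implicants → -000(✓)  -001(✓)  -010(✓)  -100(✓)  -111  0-00(✓)  0-01(✓)  00-0(✓)  000-(✓)  01-1  010-(✓)  1-00(✓)  1-11  10-0(✓)  10-1(✓)  100-(✓)  101-(✓)
size-2^2 implicants → --00  -0-0  -00-  0-0-  10--
Unchecked terms (primes): --00, -0-0, -00-, -111, 0-0-, 01-1, 1-11, 10--
Minterm coverage:
  m0 ⊆ --00,-0-0,-00-,0-0-
  m1 ⊆ -00-,0-0-
  m2 ⊆ -0-0 [E]
  m4 ⊆ --00,0-0-
  m5 ⊆ 0-0-,01-1
  m7 ⊆ -111,01-1
  m9 ⊆ -00-,10--
  m10 ⊆ -0-0,10--
  m11 ⊆ 1-11,10--
  m12 ⊆ --00 [E]
  m15 ⊆ -111,1-11
E = {--00, -0-0}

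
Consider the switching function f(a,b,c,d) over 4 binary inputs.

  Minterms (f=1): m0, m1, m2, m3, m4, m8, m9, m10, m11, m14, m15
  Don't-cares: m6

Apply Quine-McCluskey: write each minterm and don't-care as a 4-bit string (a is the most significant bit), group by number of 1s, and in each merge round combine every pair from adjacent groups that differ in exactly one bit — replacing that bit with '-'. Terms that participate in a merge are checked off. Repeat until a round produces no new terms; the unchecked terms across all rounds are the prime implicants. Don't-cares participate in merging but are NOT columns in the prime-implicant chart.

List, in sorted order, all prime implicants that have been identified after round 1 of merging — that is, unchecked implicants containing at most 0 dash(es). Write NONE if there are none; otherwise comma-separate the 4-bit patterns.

NONE

size-2^0 implicants → 0000(✓)  0001(✓)  0010(✓)  0011(✓)  0100(✓)  0110(✓)  1000(✓)  1001(✓)  1010(✓)  1011(✓)  1110(✓)  1111(✓)
size-2^1 implicants → -000(✓)  -001(✓)  -010(✓)  -011(✓)  -110(✓)  0-00(✓)  0-10(✓)  00-0(✓)  00-1(✓)  000-(✓)  001-(✓)  01-0(✓)  1-10(✓)  1-11(✓)  10-0(✓)  10-1(✓)  100-(✓)  101-(✓)  111-(✓)
size-2^2 implicants → --10  -0-0(✓)  -0-1(✓)  -00-(✓)  -01-(✓)  0--0  00--(✓)  1-1-  10--(✓)
size-2^3 implicants → -0--
Unchecked terms (primes): --10, -0--, 0--0, 1-1-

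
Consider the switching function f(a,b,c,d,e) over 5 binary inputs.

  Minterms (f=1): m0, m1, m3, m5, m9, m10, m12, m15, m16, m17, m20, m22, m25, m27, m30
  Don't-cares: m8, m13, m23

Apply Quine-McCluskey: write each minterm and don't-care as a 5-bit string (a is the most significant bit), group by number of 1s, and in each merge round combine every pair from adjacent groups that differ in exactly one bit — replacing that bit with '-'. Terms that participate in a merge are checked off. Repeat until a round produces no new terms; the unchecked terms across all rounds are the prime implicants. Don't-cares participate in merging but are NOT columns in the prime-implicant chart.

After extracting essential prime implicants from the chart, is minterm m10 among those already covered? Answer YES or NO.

Round 0: 00000✓ 00001✓ 00011✓ 00101✓ 01000✓ 01001✓ 01010✓ 01100✓ 01101✓ 01111✓ 10000✓ 10001✓ 10100✓ 10110✓ 10111✓ 11001✓ 11011✓ 11110✓
Round 1: -0000✓ -0001✓ -1001✓ 0-000✓ 0-001✓ 0-101✓ 00-01✓ 000-1 0000-✓ 01-00✓ 01-01✓ 010-0 0100-✓ 011-1 0110-✓ 1-001✓ 1-110 10-00 1000-✓ 101-0 1011- 110-1
Round 2: --001 -000- 0--01 0-00- 01-0-
PIs = {--001, -000-, 0--01, 0-00-, 000-1, 01-0-, 010-0, 011-1, 1-110, 10-00, 101-0, 1011-, 110-1}
Coverage chart:
  m0: -000-,0-00-
  m1: --001,-000-,0--01,0-00-,000-1
  m3: 000-1 ←essential
  m5: 0--01 ←essential
  m9: --001,0--01,0-00-,01-0-
  m10: 010-0 ←essential
  m12: 01-0- ←essential
  m15: 011-1 ←essential
  m16: -000-,10-00
  m17: --001,-000-
  m20: 10-00,101-0
  m22: 1-110,101-0,1011-
  m25: --001,110-1
  m27: 110-1 ←essential
  m30: 1-110 ←essential
Essential: 0--01, 000-1, 01-0-, 010-0, 011-1, 1-110, 110-1

YES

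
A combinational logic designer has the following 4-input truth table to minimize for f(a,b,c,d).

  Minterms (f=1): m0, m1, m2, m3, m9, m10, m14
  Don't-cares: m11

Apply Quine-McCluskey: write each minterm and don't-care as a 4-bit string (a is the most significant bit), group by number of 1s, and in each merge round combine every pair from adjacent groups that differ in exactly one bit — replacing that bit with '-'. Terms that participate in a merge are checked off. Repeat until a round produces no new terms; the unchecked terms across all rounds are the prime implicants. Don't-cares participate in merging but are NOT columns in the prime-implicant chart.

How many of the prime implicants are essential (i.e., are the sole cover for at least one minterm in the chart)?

[col 0] 0000*, 0001*, 0010*, 0011*, 1001*, 1010*, 1011*, 1110*
[col 1] -001*, -010*, -011*, 00-0*, 00-1*, 000-*, 001-*, 1-10, 10-1*, 101-*
[col 2] -0-1, -01-, 00--
Prime implicants: -0-1, -01-, 00--, 1-10
PI chart (minterm → PIs covering it):
  0 | 00--  (sole → essential)
  1 | -0-1,00--
  2 | -01-,00--
  3 | -0-1,-01-,00--
  9 | -0-1  (sole → essential)
  10 | -01-,1-10
  14 | 1-10  (sole → essential)
Essential prime implicants: -0-1, 00--, 1-10

3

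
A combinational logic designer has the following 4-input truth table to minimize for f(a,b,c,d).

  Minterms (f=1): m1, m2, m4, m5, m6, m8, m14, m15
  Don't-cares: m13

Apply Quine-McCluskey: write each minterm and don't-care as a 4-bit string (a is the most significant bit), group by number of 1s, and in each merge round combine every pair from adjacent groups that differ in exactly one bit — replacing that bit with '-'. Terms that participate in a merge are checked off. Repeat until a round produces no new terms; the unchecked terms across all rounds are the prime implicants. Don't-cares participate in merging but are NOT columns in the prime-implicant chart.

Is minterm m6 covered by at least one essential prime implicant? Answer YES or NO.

Round 0: 0001✓ 0010✓ 0100✓ 0101✓ 0110✓ 1000 1101✓ 1110✓ 1111✓
Round 1: -101 -110 0-01 0-10 01-0 010- 11-1 111-
PIs = {-101, -110, 0-01, 0-10, 01-0, 010-, 1000, 11-1, 111-}
Coverage chart:
  m1: 0-01 ←essential
  m2: 0-10 ←essential
  m4: 01-0,010-
  m5: -101,0-01,010-
  m6: -110,0-10,01-0
  m8: 1000 ←essential
  m14: -110,111-
  m15: 11-1,111-
Essential: 0-01, 0-10, 1000

YES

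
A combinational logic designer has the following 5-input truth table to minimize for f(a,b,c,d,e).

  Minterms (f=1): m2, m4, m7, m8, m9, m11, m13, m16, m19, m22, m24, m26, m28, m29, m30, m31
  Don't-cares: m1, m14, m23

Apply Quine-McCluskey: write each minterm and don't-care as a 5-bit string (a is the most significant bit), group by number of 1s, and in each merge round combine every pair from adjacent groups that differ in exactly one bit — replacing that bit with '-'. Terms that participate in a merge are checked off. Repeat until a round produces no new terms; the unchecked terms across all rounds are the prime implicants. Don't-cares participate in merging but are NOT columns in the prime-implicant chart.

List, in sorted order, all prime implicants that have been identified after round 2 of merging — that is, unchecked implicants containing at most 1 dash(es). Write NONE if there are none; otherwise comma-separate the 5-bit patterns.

-0111, -1000, -1101, -1110, 0-001, 00010, 00100, 01-01, 010-1, 0100-, 1-000, 10-11

Round 0: 00001✓ 00010 00100 00111✓ 01000✓ 01001✓ 01011✓ 01101✓ 01110✓ 10000✓ 10011✓ 10110✓ 10111✓ 11000✓ 11010✓ 11100✓ 11101✓ 11110✓ 11111✓
Round 1: -0111 -1000 -1101 -1110 0-001 01-01 010-1 0100- 1-000 1-110✓ 1-111✓ 10-11 1011-✓ 11-00✓ 11-10✓ 110-0✓ 111-0✓ 111-1✓ 1110-✓ 1111-✓
Round 2: 1-11- 11--0 111--
PIs = {-0111, -1000, -1101, -1110, 0-001, 00010, 00100, 01-01, 010-1, 0100-, 1-000, 1-11-, 10-11, 11--0, 111--}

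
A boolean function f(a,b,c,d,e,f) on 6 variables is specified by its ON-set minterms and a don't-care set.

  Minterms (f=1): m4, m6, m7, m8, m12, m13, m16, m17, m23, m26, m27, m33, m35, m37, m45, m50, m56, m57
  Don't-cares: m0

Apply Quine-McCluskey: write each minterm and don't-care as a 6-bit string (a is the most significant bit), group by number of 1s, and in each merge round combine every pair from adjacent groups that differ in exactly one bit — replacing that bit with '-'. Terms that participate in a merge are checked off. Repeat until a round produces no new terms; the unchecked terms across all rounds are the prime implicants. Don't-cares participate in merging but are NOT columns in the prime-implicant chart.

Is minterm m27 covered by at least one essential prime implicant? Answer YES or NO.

YES

Round 0: 000000✓ 000100✓ 000110✓ 000111✓ 001000✓ 001100✓ 001101✓ 010000✓ 010001✓ 010111✓ 011010✓ 011011✓ 100001✓ 100011✓ 100101✓ 101101✓ 110010 111000✓ 111001✓
Round 1: -01101 0-0000 0-0111 00-000✓ 00-100✓ 000-00✓ 0001-0 00011- 001-00✓ 00110- 01000- 01101- 10-101 100-01 1000-1 11100-
Round 2: 00--00
PIs = {-01101, 0-0000, 0-0111, 00--00, 0001-0, 00011-, 00110-, 01000-, 01101-, 10-101, 100-01, 1000-1, 110010, 11100-}
Coverage chart:
  m4: 00--00,0001-0
  m6: 0001-0,00011-
  m7: 0-0111,00011-
  m8: 00--00 ←essential
  m12: 00--00,00110-
  m13: -01101,00110-
  m16: 0-0000,01000-
  m17: 01000- ←essential
  m23: 0-0111 ←essential
  m26: 01101- ←essential
  m27: 01101- ←essential
  m33: 100-01,1000-1
  m35: 1000-1 ←essential
  m37: 10-101,100-01
  m45: -01101,10-101
  m50: 110010 ←essential
  m56: 11100- ←essential
  m57: 11100- ←essential
Essential: 0-0111, 00--00, 01000-, 01101-, 1000-1, 110010, 11100-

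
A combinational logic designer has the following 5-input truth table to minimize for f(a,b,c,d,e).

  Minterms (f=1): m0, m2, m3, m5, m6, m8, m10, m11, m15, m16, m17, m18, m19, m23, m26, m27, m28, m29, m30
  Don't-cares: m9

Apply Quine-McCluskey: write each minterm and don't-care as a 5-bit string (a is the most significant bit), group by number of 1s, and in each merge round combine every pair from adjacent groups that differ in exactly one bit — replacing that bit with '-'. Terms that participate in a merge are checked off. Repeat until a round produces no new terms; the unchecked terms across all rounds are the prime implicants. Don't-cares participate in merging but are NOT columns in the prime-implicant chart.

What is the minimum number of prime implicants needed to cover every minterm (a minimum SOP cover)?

9

size-2^0 implicants → 00000(✓)  00010(✓)  00011(✓)  00101  00110(✓)  01000(✓)  01001(✓)  01010(✓)  01011(✓)  01111(✓)  10000(✓)  10001(✓)  10010(✓)  10011(✓)  10111(✓)  11010(✓)  11011(✓)  11100(✓)  11101(✓)  11110(✓)
size-2^1 implicants → -0000(✓)  -0010(✓)  -0011(✓)  -1010(✓)  -1011(✓)  0-000(✓)  0-010(✓)  0-011(✓)  00-10  000-0(✓)  0001-(✓)  01-11  010-0(✓)  010-1(✓)  0100-(✓)  0101-(✓)  1-010(✓)  1-011(✓)  10-11  100-0(✓)  100-1(✓)  1000-(✓)  1001-(✓)  11-10  1101-(✓)  111-0  1110-
size-2^2 implicants → --010(✓)  --011(✓)  -00-0  -001-(✓)  -101-(✓)  0-0-0  0-01-(✓)  010--  1-01-(✓)  100--
size-2^3 implicants → --01-
Unchecked terms (primes): --01-, -00-0, 0-0-0, 00-10, 00101, 01-11, 010--, 10-11, 100--, 11-10, 111-0, 1110-
Minterm coverage:
  m0 ⊆ -00-0,0-0-0
  m2 ⊆ --01-,-00-0,0-0-0,00-10
  m3 ⊆ --01- [E]
  m5 ⊆ 00101 [E]
  m6 ⊆ 00-10 [E]
  m8 ⊆ 0-0-0,010--
  m10 ⊆ --01-,0-0-0,010--
  m11 ⊆ --01-,01-11,010--
  m15 ⊆ 01-11 [E]
  m16 ⊆ -00-0,100--
  m17 ⊆ 100-- [E]
  m18 ⊆ --01-,-00-0,100--
  m19 ⊆ --01-,10-11,100--
  m23 ⊆ 10-11 [E]
  m26 ⊆ --01-,11-10
  m27 ⊆ --01- [E]
  m28 ⊆ 111-0,1110-
  m29 ⊆ 1110- [E]
  m30 ⊆ 11-10,111-0
E = {--01-, 00-10, 00101, 01-11, 10-11, 100--, 1110-}
Petrick residual → 0-0-0, 11-10
Cover = c'd + a'c'e' + a'b'de' + a'b'cd'e + a'bde + ab'de + ab'c' + abde' + abcd'  |cover|=9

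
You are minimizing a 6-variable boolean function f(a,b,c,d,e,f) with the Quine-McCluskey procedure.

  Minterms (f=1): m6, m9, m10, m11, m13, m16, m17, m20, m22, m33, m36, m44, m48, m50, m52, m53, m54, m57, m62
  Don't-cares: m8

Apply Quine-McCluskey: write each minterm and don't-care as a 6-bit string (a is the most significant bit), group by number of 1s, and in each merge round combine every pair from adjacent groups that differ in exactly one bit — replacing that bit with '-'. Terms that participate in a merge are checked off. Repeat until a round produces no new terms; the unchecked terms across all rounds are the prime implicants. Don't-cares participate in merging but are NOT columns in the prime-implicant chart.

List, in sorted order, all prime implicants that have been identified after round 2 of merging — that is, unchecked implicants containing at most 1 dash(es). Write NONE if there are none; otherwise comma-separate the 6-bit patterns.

0-0110, 001-01, 01000-, 1-0100, 10-100, 100001, 11-110, 11010-, 111001

[col 0] 000110*, 001000*, 001001*, 001010*, 001011*, 001101*, 010000*, 010001*, 010100*, 010110*, 100001, 100100*, 101100*, 110000*, 110010*, 110100*, 110101*, 110110*, 111001, 111110*
[col 1] -10000*, -10100*, -10110*, 0-0110, 001-01, 0010-0*, 0010-1*, 00100-*, 00101-*, 010-00*, 01000-, 0101-0*, 1-0100, 10-100, 11-110, 110-00*, 110-10*, 1100-0*, 1101-0*, 11010-
[col 2] -10-00, -101-0, 0010--, 110--0
Prime implicants: -10-00, -101-0, 0-0110, 001-01, 0010--, 01000-, 1-0100, 10-100, 100001, 11-110, 110--0, 11010-, 111001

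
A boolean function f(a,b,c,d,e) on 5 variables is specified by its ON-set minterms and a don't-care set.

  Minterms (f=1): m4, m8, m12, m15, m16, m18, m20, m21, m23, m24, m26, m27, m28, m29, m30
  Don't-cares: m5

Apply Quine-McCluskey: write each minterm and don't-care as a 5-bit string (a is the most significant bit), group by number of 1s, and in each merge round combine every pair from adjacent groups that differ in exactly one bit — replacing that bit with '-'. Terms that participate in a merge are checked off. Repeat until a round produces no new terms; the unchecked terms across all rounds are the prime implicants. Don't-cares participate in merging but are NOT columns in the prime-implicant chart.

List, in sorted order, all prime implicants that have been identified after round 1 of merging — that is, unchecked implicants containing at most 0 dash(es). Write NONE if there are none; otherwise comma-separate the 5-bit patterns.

01111

Round 0: 00100✓ 00101✓ 01000✓ 01100✓ 01111 10000✓ 10010✓ 10100✓ 10101✓ 10111✓ 11000✓ 11010✓ 11011✓ 11100✓ 11101✓ 11110✓
Round 1: -0100✓ -0101✓ -1000✓ -1100✓ 0-100✓ 0010-✓ 01-00✓ 1-000✓ 1-010✓ 1-100✓ 1-101✓ 10-00✓ 100-0✓ 101-1 1010-✓ 11-00✓ 11-10✓ 110-0✓ 1101- 111-0✓ 1110-✓
Round 2: --100 -010- -1-00 1--00 1-0-0 1-10- 11--0
PIs = {--100, -010-, -1-00, 01111, 1--00, 1-0-0, 1-10-, 101-1, 11--0, 1101-}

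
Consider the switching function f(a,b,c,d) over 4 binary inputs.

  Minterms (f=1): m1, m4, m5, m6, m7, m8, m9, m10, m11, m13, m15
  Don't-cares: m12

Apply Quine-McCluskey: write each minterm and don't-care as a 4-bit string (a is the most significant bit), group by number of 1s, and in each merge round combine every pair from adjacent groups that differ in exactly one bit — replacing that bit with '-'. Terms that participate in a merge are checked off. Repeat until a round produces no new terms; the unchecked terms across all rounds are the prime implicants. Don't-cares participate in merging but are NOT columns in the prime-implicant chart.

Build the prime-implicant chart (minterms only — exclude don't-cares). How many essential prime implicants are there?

3

size-2^0 implicants → 0001(✓)  0100(✓)  0101(✓)  0110(✓)  0111(✓)  1000(✓)  1001(✓)  1010(✓)  1011(✓)  1100(✓)  1101(✓)  1111(✓)
size-2^1 implicants → -001(✓)  -100(✓)  -101(✓)  -111(✓)  0-01(✓)  01-0(✓)  01-1(✓)  010-(✓)  011-(✓)  1-00(✓)  1-01(✓)  1-11(✓)  10-0(✓)  10-1(✓)  100-(✓)  101-(✓)  11-1(✓)  110-(✓)
size-2^2 implicants → --01  -1-1  -10-  01--  1--1  1-0-  10--
Unchecked terms (primes): --01, -1-1, -10-, 01--, 1--1, 1-0-, 10--
Minterm coverage:
  m1 ⊆ --01 [E]
  m4 ⊆ -10-,01--
  m5 ⊆ --01,-1-1,-10-,01--
  m6 ⊆ 01-- [E]
  m7 ⊆ -1-1,01--
  m8 ⊆ 1-0-,10--
  m9 ⊆ --01,1--1,1-0-,10--
  m10 ⊆ 10-- [E]
  m11 ⊆ 1--1,10--
  m13 ⊆ --01,-1-1,-10-,1--1,1-0-
  m15 ⊆ -1-1,1--1
E = {--01, 01--, 10--}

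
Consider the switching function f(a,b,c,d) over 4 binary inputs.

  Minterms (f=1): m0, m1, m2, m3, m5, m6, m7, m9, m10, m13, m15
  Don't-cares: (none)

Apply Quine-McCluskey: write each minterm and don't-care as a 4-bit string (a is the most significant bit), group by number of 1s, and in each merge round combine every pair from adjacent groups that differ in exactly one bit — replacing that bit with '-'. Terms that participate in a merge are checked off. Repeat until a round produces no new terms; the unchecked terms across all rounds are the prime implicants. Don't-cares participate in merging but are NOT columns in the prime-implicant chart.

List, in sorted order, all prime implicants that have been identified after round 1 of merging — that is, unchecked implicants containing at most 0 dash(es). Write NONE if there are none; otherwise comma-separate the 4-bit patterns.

[col 0] 0000*, 0001*, 0010*, 0011*, 0101*, 0110*, 0111*, 1001*, 1010*, 1101*, 1111*
[col 1] -001*, -010, -101*, -111*, 0-01*, 0-10*, 0-11*, 00-0*, 00-1*, 000-*, 001-*, 01-1*, 011-*, 1-01*, 11-1*
[col 2] --01, -1-1, 0--1, 0-1-, 00--
Prime implicants: --01, -010, -1-1, 0--1, 0-1-, 00--

NONE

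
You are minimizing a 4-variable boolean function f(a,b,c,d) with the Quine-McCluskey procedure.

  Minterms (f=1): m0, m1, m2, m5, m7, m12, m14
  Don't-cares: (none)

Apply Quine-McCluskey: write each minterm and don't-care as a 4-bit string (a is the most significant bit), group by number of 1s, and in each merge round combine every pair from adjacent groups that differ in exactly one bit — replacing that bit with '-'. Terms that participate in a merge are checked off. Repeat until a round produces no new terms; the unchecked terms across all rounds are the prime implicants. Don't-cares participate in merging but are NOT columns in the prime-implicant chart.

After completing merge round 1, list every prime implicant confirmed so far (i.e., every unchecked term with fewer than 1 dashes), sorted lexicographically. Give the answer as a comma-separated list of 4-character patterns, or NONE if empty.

Round 0: 0000✓ 0001✓ 0010✓ 0101✓ 0111✓ 1100✓ 1110✓
Round 1: 0-01 00-0 000- 01-1 11-0
PIs = {0-01, 00-0, 000-, 01-1, 11-0}

NONE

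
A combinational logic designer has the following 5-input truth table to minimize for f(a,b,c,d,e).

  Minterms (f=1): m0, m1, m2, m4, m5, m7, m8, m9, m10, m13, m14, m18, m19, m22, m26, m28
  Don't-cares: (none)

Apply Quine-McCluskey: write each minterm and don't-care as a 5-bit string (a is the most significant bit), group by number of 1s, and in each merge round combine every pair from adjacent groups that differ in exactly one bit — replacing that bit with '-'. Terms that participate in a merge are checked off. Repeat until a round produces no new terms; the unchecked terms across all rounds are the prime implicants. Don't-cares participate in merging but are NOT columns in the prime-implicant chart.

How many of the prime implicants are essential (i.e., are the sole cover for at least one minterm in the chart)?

8

[col 0] 00000*, 00001*, 00010*, 00100*, 00101*, 00111*, 01000*, 01001*, 01010*, 01101*, 01110*, 10010*, 10011*, 10110*, 11010*, 11100
[col 1] -0010*, -1010*, 0-000*, 0-001*, 0-010*, 0-101*, 00-00*, 00-01*, 000-0*, 0000-*, 001-1, 0010-*, 01-01*, 01-10, 010-0*, 0100-*, 1-010*, 10-10, 1001-
[col 2] --010, 0--01, 0-0-0, 0-00-, 00-0-
Prime implicants: --010, 0--01, 0-0-0, 0-00-, 00-0-, 001-1, 01-10, 10-10, 1001-, 11100
PI chart (minterm → PIs covering it):
  0 | 0-0-0,0-00-,00-0-
  1 | 0--01,0-00-,00-0-
  2 | --010,0-0-0
  4 | 00-0-  (sole → essential)
  5 | 0--01,00-0-,001-1
  7 | 001-1  (sole → essential)
  8 | 0-0-0,0-00-
  9 | 0--01,0-00-
  10 | --010,0-0-0,01-10
  13 | 0--01  (sole → essential)
  14 | 01-10  (sole → essential)
  18 | --010,10-10,1001-
  19 | 1001-  (sole → essential)
  22 | 10-10  (sole → essential)
  26 | --010  (sole → essential)
  28 | 11100  (sole → essential)
Essential prime implicants: --010, 0--01, 00-0-, 001-1, 01-10, 10-10, 1001-, 11100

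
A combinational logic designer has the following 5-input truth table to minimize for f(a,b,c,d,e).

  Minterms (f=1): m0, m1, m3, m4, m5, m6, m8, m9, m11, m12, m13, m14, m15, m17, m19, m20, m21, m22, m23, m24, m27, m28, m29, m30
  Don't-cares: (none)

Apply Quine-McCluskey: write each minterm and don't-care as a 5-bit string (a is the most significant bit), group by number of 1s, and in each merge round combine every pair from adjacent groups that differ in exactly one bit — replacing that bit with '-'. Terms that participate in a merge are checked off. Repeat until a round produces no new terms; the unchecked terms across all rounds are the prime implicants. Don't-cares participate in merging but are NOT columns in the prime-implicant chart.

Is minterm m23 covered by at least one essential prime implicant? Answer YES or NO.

size-2^0 implicants → 00000(✓)  00001(✓)  00011(✓)  00100(✓)  00101(✓)  00110(✓)  01000(✓)  01001(✓)  01011(✓)  01100(✓)  01101(✓)  01110(✓)  01111(✓)  10001(✓)  10011(✓)  10100(✓)  10101(✓)  10110(✓)  10111(✓)  11000(✓)  11011(✓)  11100(✓)  11101(✓)  11110(✓)
size-2^1 implicants → -0001(✓)  -0011(✓)  -0100(✓)  -0101(✓)  -0110(✓)  -1000(✓)  -1011(✓)  -1100(✓)  -1101(✓)  -1110(✓)  0-000(✓)  0-001(✓)  0-011(✓)  0-100(✓)  0-101(✓)  0-110(✓)  00-00(✓)  00-01(✓)  000-1(✓)  0000-(✓)  001-0(✓)  0010-(✓)  01-00(✓)  01-01(✓)  01-11(✓)  010-1(✓)  0100-(✓)  011-0(✓)  011-1(✓)  0110-(✓)  0111-(✓)  1-011(✓)  1-100(✓)  1-101(✓)  1-110(✓)  10-01(✓)  10-11(✓)  100-1(✓)  101-0(✓)  101-1(✓)  1010-(✓)  1011-(✓)  11-00(✓)  111-0(✓)  1110-(✓)
size-2^2 implicants → --011  --100(✓)  --101(✓)  --110(✓)  -0-01  -00-1  -01-0(✓)  -010-(✓)  -1-00  -11-0(✓)  -110-(✓)  0--00(✓)  0--01(✓)  0-0-1  0-00-(✓)  0-1-0(✓)  0-10-(✓)  00-0-(✓)  01--1  01-0-(✓)  011--  1-1-0(✓)  1-10-(✓)  10--1  101--
size-2^3 implicants → --1-0  --10-  0--0-
Unchecked terms (primes): --011, --1-0, --10-, -0-01, -00-1, -1-00, 0--0-, 0-0-1, 01--1, 011--, 10--1, 101--
Minterm coverage:
  m0 ⊆ 0--0- [E]
  m1 ⊆ -0-01,-00-1,0--0-,0-0-1
  m3 ⊆ --011,-00-1,0-0-1
  m4 ⊆ --1-0,--10-,0--0-
  m5 ⊆ --10-,-0-01,0--0-
  m6 ⊆ --1-0 [E]
  m8 ⊆ -1-00,0--0-
  m9 ⊆ 0--0-,0-0-1,01--1
  m11 ⊆ --011,0-0-1,01--1
  m12 ⊆ --1-0,--10-,-1-00,0--0-,011--
  m13 ⊆ --10-,0--0-,01--1,011--
  m14 ⊆ --1-0,011--
  m15 ⊆ 01--1,011--
  m17 ⊆ -0-01,-00-1,10--1
  m19 ⊆ --011,-00-1,10--1
  m20 ⊆ --1-0,--10-,101--
  m21 ⊆ --10-,-0-01,10--1,101--
  m22 ⊆ --1-0,101--
  m23 ⊆ 10--1,101--
  m24 ⊆ -1-00 [E]
  m27 ⊆ --011 [E]
  m28 ⊆ --1-0,--10-,-1-00
  m29 ⊆ --10- [E]
  m30 ⊆ --1-0 [E]
E = {--011, --1-0, --10-, -1-00, 0--0-}

NO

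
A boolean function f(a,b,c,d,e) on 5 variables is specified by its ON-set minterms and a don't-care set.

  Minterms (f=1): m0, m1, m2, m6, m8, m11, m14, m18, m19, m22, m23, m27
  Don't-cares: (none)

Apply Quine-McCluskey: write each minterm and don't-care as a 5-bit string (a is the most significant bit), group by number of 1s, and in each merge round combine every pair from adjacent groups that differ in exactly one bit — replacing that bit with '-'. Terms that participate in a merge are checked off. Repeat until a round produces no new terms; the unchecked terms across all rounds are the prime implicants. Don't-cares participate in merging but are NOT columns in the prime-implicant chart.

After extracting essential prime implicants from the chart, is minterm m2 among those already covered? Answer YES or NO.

size-2^0 implicants → 00000(✓)  00001(✓)  00010(✓)  00110(✓)  01000(✓)  01011(✓)  01110(✓)  10010(✓)  10011(✓)  10110(✓)  10111(✓)  11011(✓)
size-2^1 implicants → -0010(✓)  -0110(✓)  -1011  0-000  0-110  00-10(✓)  000-0  0000-  1-011  10-10(✓)  10-11(✓)  1001-(✓)  1011-(✓)
size-2^2 implicants → -0-10  10-1-
Unchecked terms (primes): -0-10, -1011, 0-000, 0-110, 000-0, 0000-, 1-011, 10-1-
Minterm coverage:
  m0 ⊆ 0-000,000-0,0000-
  m1 ⊆ 0000- [E]
  m2 ⊆ -0-10,000-0
  m6 ⊆ -0-10,0-110
  m8 ⊆ 0-000 [E]
  m11 ⊆ -1011 [E]
  m14 ⊆ 0-110 [E]
  m18 ⊆ -0-10,10-1-
  m19 ⊆ 1-011,10-1-
  m22 ⊆ -0-10,10-1-
  m23 ⊆ 10-1- [E]
  m27 ⊆ -1011,1-011
E = {-1011, 0-000, 0-110, 0000-, 10-1-}

NO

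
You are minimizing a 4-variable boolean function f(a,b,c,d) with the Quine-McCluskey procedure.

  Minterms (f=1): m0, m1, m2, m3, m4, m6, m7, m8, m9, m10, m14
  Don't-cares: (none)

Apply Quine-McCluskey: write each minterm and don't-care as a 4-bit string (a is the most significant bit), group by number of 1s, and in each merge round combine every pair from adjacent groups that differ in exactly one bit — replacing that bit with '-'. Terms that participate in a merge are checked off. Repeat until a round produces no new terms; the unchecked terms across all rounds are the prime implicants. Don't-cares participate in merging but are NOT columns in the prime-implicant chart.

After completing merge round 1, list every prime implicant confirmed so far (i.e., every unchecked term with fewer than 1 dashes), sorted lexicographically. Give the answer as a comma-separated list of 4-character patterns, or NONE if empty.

NONE

size-2^0 implicants → 0000(✓)  0001(✓)  0010(✓)  0011(✓)  0100(✓)  0110(✓)  0111(✓)  1000(✓)  1001(✓)  1010(✓)  1110(✓)
size-2^1 implicants → -000(✓)  -001(✓)  -010(✓)  -110(✓)  0-00(✓)  0-10(✓)  0-11(✓)  00-0(✓)  00-1(✓)  000-(✓)  001-(✓)  01-0(✓)  011-(✓)  1-10(✓)  10-0(✓)  100-(✓)
size-2^2 implicants → --10  -0-0  -00-  0--0  0-1-  00--
Unchecked terms (primes): --10, -0-0, -00-, 0--0, 0-1-, 00--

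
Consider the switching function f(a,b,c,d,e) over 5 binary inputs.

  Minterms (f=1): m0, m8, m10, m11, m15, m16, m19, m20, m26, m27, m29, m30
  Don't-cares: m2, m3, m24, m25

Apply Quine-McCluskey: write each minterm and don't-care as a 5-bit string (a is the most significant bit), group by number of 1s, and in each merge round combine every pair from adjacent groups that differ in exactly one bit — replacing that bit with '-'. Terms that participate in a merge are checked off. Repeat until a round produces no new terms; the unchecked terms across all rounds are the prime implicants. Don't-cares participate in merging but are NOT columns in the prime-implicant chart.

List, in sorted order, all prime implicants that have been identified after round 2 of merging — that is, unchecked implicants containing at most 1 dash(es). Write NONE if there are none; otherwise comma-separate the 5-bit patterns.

Round 0: 00000✓ 00010✓ 00011✓ 01000✓ 01010✓ 01011✓ 01111✓ 10000✓ 10011✓ 10100✓ 11000✓ 11001✓ 11010✓ 11011✓ 11101✓ 11110✓
Round 1: -0000✓ -0011✓ -1000✓ -1010✓ -1011✓ 0-000✓ 0-010✓ 0-011✓ 000-0✓ 0001-✓ 01-11 010-0✓ 0101-✓ 1-000✓ 1-011✓ 10-00 11-01 11-10 110-0✓ 110-1✓ 1100-✓ 1101-✓
Round 2: --000 --011 -10-0 -101- 0-0-0 0-01- 110--
PIs = {--000, --011, -10-0, -101-, 0-0-0, 0-01-, 01-11, 10-00, 11-01, 11-10, 110--}

01-11, 10-00, 11-01, 11-10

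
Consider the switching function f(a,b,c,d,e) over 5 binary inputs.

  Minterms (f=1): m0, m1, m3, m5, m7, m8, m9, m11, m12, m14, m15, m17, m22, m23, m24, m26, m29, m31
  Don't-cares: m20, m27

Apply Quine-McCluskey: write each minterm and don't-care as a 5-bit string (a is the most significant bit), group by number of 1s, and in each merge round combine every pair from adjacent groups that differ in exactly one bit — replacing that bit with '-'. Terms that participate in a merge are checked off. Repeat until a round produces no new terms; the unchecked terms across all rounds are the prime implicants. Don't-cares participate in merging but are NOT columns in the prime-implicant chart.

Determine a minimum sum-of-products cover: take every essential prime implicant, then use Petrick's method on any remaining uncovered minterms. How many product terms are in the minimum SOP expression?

8

[col 0] 00000*, 00001*, 00011*, 00101*, 00111*, 01000*, 01001*, 01011*, 01100*, 01110*, 01111*, 10001*, 10100*, 10110*, 10111*, 11000*, 11010*, 11011*, 11101*, 11111*
[col 1] -0001, -0111*, -1000, -1011*, -1111*, 0-000*, 0-001*, 0-011*, 0-111*, 00-01*, 00-11*, 000-1*, 0000-*, 001-1*, 01-00, 01-11*, 010-1*, 0100-*, 011-0, 0111-, 1-111*, 101-0, 1011-, 11-11*, 110-0, 1101-, 111-1
[col 2] --111, -1-11, 0--11, 0-0-1, 0-00-, 00--1
Prime implicants: --111, -0001, -1-11, -1000, 0--11, 0-0-1, 0-00-, 00--1, 01-00, 011-0, 0111-, 101-0, 1011-, 110-0, 1101-, 111-1
PI chart (minterm → PIs covering it):
  0 | 0-00-  (sole → essential)
  1 | -0001,0-0-1,0-00-,00--1
  3 | 0--11,0-0-1,00--1
  5 | 00--1  (sole → essential)
  7 | --111,0--11,00--1
  8 | -1000,0-00-,01-00
  9 | 0-0-1,0-00-
  11 | -1-11,0--11,0-0-1
  12 | 01-00,011-0
  14 | 011-0,0111-
  15 | --111,-1-11,0--11,0111-
  17 | -0001  (sole → essential)
  22 | 101-0,1011-
  23 | --111,1011-
  24 | -1000,110-0
  26 | 110-0,1101-
  29 | 111-1  (sole → essential)
  31 | --111,-1-11,111-1
Essential prime implicants: -0001, 0-00-, 00--1, 111-1
Petrick residual → -1-11, 011-0, 1011-, 110-0
Minimum SOP uses 8 PIs: b'c'd'e + bde + a'c'd' + a'b'e + a'bce' + ab'cd + abc'e' + abce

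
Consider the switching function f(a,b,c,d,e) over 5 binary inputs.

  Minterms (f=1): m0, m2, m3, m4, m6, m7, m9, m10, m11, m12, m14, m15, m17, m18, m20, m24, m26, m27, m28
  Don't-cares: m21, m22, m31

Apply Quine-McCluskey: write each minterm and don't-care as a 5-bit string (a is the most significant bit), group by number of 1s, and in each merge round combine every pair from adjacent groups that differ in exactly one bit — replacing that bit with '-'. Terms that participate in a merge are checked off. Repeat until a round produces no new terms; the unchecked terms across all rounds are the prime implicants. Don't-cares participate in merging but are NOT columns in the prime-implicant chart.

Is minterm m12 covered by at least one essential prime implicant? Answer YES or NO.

NO

[col 0] 00000*, 00010*, 00011*, 00100*, 00110*, 00111*, 01001*, 01010*, 01011*, 01100*, 01110*, 01111*, 10001*, 10010*, 10100*, 10101*, 10110*, 11000*, 11010*, 11011*, 11100*, 11111*
[col 1] -0010*, -0100*, -0110*, -1010*, -1011*, -1100*, -1111*, 0-010*, 0-011*, 0-100*, 0-110*, 0-111*, 00-00*, 00-10*, 00-11*, 000-0*, 0001-*, 001-0*, 0011-*, 01-10*, 01-11*, 010-1, 0101-*, 011-0*, 0111-*, 1-010*, 1-100*, 10-01, 10-10*, 101-0*, 1010-, 11-00, 11-11*, 110-0, 1101-*
[col 2] --010, --100, -0-10, -01-0, -1-11, -101-, 0--10*, 0--11*, 0-01-*, 0-1-0, 0-11-*, 00--0, 00-1-*, 01-1-*
[col 3] 0--1-
Prime implicants: --010, --100, -0-10, -01-0, -1-11, -101-, 0--1-, 0-1-0, 00--0, 010-1, 10-01, 1010-, 11-00, 110-0
PI chart (minterm → PIs covering it):
  0 | 00--0  (sole → essential)
  2 | --010,-0-10,0--1-,00--0
  3 | 0--1-  (sole → essential)
  4 | --100,-01-0,0-1-0,00--0
  6 | -0-10,-01-0,0--1-,0-1-0,00--0
  7 | 0--1-  (sole → essential)
  9 | 010-1  (sole → essential)
  10 | --010,-101-,0--1-
  11 | -1-11,-101-,0--1-,010-1
  12 | --100,0-1-0
  14 | 0--1-,0-1-0
  15 | -1-11,0--1-
  17 | 10-01  (sole → essential)
  18 | --010,-0-10
  20 | --100,-01-0,1010-
  24 | 11-00,110-0
  26 | --010,-101-,110-0
  27 | -1-11,-101-
  28 | --100,11-00
Essential prime implicants: 0--1-, 00--0, 010-1, 10-01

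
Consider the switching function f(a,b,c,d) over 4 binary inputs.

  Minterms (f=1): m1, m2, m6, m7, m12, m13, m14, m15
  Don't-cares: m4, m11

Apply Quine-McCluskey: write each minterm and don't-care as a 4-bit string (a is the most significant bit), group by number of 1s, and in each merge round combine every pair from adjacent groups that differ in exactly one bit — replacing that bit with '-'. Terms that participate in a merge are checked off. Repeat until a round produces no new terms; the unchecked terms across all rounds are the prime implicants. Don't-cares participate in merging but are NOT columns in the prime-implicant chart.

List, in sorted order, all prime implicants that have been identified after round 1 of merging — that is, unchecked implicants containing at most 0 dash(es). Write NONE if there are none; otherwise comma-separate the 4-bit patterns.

[col 0] 0001, 0010*, 0100*, 0110*, 0111*, 1011*, 1100*, 1101*, 1110*, 1111*
[col 1] -100*, -110*, -111*, 0-10, 01-0*, 011-*, 1-11, 11-0*, 11-1*, 110-*, 111-*
[col 2] -1-0, -11-, 11--
Prime implicants: -1-0, -11-, 0-10, 0001, 1-11, 11--

0001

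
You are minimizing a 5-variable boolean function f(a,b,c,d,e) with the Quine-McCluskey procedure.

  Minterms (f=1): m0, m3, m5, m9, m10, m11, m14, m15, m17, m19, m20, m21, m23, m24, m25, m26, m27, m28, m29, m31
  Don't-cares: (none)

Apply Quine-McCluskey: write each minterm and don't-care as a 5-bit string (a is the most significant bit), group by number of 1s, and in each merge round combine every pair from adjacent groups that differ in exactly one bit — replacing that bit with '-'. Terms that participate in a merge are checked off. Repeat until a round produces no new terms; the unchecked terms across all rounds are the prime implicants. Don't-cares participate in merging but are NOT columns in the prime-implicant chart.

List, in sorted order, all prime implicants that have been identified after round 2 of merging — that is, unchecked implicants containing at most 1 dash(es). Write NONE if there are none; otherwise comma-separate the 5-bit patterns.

-0101, 00000

Round 0: 00000 00011✓ 00101✓ 01001✓ 01010✓ 01011✓ 01110✓ 01111✓ 10001✓ 10011✓ 10100✓ 10101✓ 10111✓ 11000✓ 11001✓ 11010✓ 11011✓ 11100✓ 11101✓ 11111✓
Round 1: -0011✓ -0101 -1001✓ -1010✓ -1011✓ -1111✓ 0-011✓ 01-10✓ 01-11✓ 010-1✓ 0101-✓ 0111-✓ 1-001✓ 1-011✓ 1-100✓ 1-101✓ 1-111✓ 10-01✓ 10-11✓ 100-1✓ 101-1✓ 1010-✓ 11-00✓ 11-01✓ 11-11✓ 110-0✓ 110-1✓ 1100-✓ 1101-✓ 111-1✓ 1110-✓
Round 2: --011 -1-11 -10-1 -101- 01-1- 1--01✓ 1--11✓ 1-0-1✓ 1-1-1✓ 1-10- 10--1✓ 11--1✓ 11-0- 110--
Round 3: 1---1
PIs = {--011, -0101, -1-11, -10-1, -101-, 00000, 01-1-, 1---1, 1-10-, 11-0-, 110--}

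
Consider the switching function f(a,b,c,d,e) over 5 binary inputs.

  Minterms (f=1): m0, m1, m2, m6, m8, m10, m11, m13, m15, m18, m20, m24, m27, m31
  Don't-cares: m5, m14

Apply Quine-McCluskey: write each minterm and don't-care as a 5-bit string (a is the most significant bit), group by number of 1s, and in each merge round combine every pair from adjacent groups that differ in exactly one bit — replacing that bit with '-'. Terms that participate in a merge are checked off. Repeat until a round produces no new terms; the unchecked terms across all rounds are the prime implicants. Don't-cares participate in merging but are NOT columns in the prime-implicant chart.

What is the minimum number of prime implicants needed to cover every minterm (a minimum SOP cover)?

Round 0: 00000✓ 00001✓ 00010✓ 00101✓ 00110✓ 01000✓ 01010✓ 01011✓ 01101✓ 01110✓ 01111✓ 10010✓ 10100 11000✓ 11011✓ 11111✓
Round 1: -0010 -1000 -1011✓ -1111✓ 0-000✓ 0-010✓ 0-101 0-110✓ 00-01 00-10✓ 000-0✓ 0000- 01-10✓ 01-11✓ 010-0✓ 0101-✓ 011-1 0111-✓ 11-11✓
Round 2: -1-11 0--10 0-0-0 01-1-
PIs = {-0010, -1-11, -1000, 0--10, 0-0-0, 0-101, 00-01, 0000-, 01-1-, 011-1, 10100}
Coverage chart:
  m0: 0-0-0,0000-
  m1: 00-01,0000-
  m2: -0010,0--10,0-0-0
  m6: 0--10 ←essential
  m8: -1000,0-0-0
  m10: 0--10,0-0-0,01-1-
  m11: -1-11,01-1-
  m13: 0-101,011-1
  m15: -1-11,01-1-,011-1
  m18: -0010 ←essential
  m20: 10100 ←essential
  m24: -1000 ←essential
  m27: -1-11 ←essential
  m31: -1-11 ←essential
Essential: -0010, -1-11, -1000, 0--10, 10100
Petrick residual → 0-101, 0000-
Min cover (7 terms): b'c'de' + bde + bc'd'e' + a'de' + a'cd'e + a'b'c'd' + ab'cd'e'

7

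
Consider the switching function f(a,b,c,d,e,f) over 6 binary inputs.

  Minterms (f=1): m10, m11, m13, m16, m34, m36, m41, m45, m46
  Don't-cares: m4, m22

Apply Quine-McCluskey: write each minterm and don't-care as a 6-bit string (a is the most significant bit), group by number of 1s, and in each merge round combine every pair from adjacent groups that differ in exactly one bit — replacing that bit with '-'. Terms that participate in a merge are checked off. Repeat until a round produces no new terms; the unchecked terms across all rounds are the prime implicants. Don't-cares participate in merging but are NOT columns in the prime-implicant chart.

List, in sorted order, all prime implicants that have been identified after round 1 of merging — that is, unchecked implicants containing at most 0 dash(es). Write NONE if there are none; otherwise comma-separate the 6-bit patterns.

size-2^0 implicants → 000100(✓)  001010(✓)  001011(✓)  001101(✓)  010000  010110  100010  100100(✓)  101001(✓)  101101(✓)  101110
size-2^1 implicants → -00100  -01101  00101-  101-01
Unchecked terms (primes): -00100, -01101, 00101-, 010000, 010110, 100010, 101-01, 101110

010000, 010110, 100010, 101110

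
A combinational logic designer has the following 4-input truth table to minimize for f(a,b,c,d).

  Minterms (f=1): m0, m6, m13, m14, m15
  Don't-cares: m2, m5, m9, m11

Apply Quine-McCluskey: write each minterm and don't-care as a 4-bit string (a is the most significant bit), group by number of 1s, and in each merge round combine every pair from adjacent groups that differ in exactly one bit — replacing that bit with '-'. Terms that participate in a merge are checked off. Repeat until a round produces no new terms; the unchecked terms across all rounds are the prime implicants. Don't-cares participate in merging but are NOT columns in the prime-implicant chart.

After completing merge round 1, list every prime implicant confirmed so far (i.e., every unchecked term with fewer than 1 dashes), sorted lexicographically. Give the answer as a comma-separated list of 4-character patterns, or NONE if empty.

NONE

size-2^0 implicants → 0000(✓)  0010(✓)  0101(✓)  0110(✓)  1001(✓)  1011(✓)  1101(✓)  1110(✓)  1111(✓)
size-2^1 implicants → -101  -110  0-10  00-0  1-01(✓)  1-11(✓)  10-1(✓)  11-1(✓)  111-
size-2^2 implicants → 1--1
Unchecked terms (primes): -101, -110, 0-10, 00-0, 1--1, 111-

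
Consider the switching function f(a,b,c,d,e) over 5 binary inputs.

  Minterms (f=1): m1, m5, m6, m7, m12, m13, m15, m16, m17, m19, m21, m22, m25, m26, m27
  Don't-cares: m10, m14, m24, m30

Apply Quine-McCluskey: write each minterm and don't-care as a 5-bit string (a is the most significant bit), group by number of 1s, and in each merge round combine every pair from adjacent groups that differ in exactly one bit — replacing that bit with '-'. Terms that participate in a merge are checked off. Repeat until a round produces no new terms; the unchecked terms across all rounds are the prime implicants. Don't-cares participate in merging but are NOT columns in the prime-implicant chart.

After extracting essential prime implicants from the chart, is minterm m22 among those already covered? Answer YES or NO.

YES

[col 0] 00001*, 00101*, 00110*, 00111*, 01010*, 01100*, 01101*, 01110*, 01111*, 10000*, 10001*, 10011*, 10101*, 10110*, 11000*, 11001*, 11010*, 11011*, 11110*
[col 1] -0001*, -0101*, -0110*, -1010*, -1110*, 0-101*, 0-110*, 0-111*, 00-01*, 001-1*, 0011-*, 01-10*, 011-0*, 011-1*, 0110-*, 0111-*, 1-000*, 1-001*, 1-011*, 1-110*, 10-01*, 100-1*, 1000-*, 11-10*, 110-0*, 110-1*, 1100-*, 1101-*
[col 2] --110, -0-01, -1-10, 0-1-1, 0-11-, 011--, 1-0-1, 1-00-, 110--
Prime implicants: --110, -0-01, -1-10, 0-1-1, 0-11-, 011--, 1-0-1, 1-00-, 110--
PI chart (minterm → PIs covering it):
  1 | -0-01  (sole → essential)
  5 | -0-01,0-1-1
  6 | --110,0-11-
  7 | 0-1-1,0-11-
  12 | 011--  (sole → essential)
  13 | 0-1-1,011--
  15 | 0-1-1,0-11-,011--
  16 | 1-00-  (sole → essential)
  17 | -0-01,1-0-1,1-00-
  19 | 1-0-1  (sole → essential)
  21 | -0-01  (sole → essential)
  22 | --110  (sole → essential)
  25 | 1-0-1,1-00-,110--
  26 | -1-10,110--
  27 | 1-0-1,110--
Essential prime implicants: --110, -0-01, 011--, 1-0-1, 1-00-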